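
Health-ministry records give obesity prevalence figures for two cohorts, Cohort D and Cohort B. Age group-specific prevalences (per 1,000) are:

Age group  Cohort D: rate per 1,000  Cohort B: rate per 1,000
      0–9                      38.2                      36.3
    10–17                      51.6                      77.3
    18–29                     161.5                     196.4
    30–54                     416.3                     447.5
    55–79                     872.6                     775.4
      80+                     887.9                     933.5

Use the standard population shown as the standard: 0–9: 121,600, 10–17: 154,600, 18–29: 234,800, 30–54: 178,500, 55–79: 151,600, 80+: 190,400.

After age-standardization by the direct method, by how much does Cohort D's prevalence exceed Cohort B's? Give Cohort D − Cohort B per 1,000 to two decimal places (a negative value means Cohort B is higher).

Standard total = 1,031,500; weights = 0.1179, 0.1499, 0.2276, 0.1730, 0.1470, 0.1846.
Cohort D: 0.1179×38.2 + 0.1499×51.6 + 0.2276×161.5 + 0.1730×416.3 + 0.1470×872.6 + 0.1846×887.9 = 413.1794 per 1,000.
Cohort B: 0.1179×36.3 + 0.1499×77.3 + 0.2276×196.4 + 0.1730×447.5 + 0.1470×775.4 + 0.1846×933.5 = 424.2823 per 1,000.
Difference = 413.1794 − 424.2823 = -11.1029.

-11.10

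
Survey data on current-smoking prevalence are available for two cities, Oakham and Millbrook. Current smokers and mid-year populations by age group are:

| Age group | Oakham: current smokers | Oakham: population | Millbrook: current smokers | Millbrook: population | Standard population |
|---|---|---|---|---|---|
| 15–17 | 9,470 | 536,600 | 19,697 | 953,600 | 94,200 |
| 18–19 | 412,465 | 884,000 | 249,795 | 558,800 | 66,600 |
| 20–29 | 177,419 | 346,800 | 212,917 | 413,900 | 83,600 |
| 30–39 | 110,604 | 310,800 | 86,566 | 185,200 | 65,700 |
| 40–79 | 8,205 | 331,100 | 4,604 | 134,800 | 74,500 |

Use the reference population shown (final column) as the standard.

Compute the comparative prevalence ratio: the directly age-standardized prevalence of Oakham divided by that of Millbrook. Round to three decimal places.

0.933

Age-specific rates per 1,000 for Oakham: 17.648, 466.589, 511.589, 355.869, 24.781.
For Millbrook: 20.655, 447.020, 514.417, 467.419, 34.154.
Standard total = 384,600; weights = 0.2449, 0.1732, 0.2174, 0.1708, 0.1937.
Oakham: 0.2449×17.648 + 0.1732×466.589 + 0.2174×511.589 + 0.1708×355.869 + 0.1937×24.781 = 261.9160 per 1,000.
Millbrook: 0.2449×20.655 + 0.1732×447.020 + 0.2174×514.417 + 0.1708×467.419 + 0.1937×34.154 = 280.7500 per 1,000.
Ratio = 261.9160 ÷ 280.7500 = 0.93292.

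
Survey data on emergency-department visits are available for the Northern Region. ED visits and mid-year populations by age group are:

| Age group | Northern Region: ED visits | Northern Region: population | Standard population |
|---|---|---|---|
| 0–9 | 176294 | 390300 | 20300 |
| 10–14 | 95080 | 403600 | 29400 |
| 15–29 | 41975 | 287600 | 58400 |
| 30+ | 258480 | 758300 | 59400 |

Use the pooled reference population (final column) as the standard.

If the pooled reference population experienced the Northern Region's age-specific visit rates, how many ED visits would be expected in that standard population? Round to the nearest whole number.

44866

Age-specific rates per 1000 for the Northern Region: 451.688, 235.580, 145.949, 340.868.
Expected ED visits = Σ (standard pop × age-specific rate ÷ 1000)
= 20300×451.688/1000 + 29400×235.580/1000 + 58400×145.949/1000 + 59400×340.868/1000
= 9169.28 + 6926.05 + 8523.44 + 20247.54 = 44866.30.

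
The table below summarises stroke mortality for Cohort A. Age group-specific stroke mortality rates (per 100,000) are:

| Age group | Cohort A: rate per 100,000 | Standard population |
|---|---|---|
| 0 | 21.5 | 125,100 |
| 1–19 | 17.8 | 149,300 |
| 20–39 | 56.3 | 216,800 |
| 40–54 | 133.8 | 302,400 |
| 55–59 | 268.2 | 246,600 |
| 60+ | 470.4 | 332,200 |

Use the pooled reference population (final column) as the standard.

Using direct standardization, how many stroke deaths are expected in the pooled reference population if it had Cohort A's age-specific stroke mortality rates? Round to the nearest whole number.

Expected stroke deaths = Σ (standard pop × age-specific rate ÷ 100,000)
= 125,100×21.5/100,000 + 149,300×17.8/100,000 + 216,800×56.3/100,000 + 302,400×133.8/100,000 + 246,600×268.2/100,000 + 332,200×470.4/100,000
= 26.90 + 26.58 + 122.06 + 404.61 + 661.38 + 1562.67 = 2804.19.

2804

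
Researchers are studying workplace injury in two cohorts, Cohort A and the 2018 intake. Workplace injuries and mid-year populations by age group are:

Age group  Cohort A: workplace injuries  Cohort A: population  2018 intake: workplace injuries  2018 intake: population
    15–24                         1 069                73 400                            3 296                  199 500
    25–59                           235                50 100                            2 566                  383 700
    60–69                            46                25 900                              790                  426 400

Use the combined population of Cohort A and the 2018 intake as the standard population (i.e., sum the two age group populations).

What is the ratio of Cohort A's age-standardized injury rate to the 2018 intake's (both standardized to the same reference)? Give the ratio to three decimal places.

0.826

Age-specific rates per 10 000 for Cohort A: 145.64, 46.91, 17.76.
For the 2018 intake: 165.21, 66.88, 18.53.
Combined standard total = 1 159 000; weights = 0.2355, 0.3743, 0.3903.
Cohort A: 0.2355×145.64 + 0.3743×46.91 + 0.3903×17.76 = 58.7802 per 10 000.
The 2018 intake: 0.2355×165.21 + 0.3743×66.88 + 0.3903×18.53 = 71.1622 per 10 000.
Ratio = 58.7802 ÷ 71.1622 = 0.82600.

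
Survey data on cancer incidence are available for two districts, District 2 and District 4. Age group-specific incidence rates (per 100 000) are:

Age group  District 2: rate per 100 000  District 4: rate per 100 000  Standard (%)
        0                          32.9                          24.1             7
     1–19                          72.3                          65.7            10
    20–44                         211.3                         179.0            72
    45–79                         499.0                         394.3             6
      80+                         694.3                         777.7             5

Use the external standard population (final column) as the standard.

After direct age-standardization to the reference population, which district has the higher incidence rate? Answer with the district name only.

Standard weights: 0.07, 0.10, 0.72, 0.06, 0.05.
District 2: 0.0700×32.9 + 0.1000×72.3 + 0.7200×211.3 + 0.0600×499.0 + 0.0500×694.3 = 226.3240 per 100 000.
District 4: 0.0700×24.1 + 0.1000×65.7 + 0.7200×179.0 + 0.0600×394.3 + 0.0500×777.7 = 199.6800 per 100 000.

District 2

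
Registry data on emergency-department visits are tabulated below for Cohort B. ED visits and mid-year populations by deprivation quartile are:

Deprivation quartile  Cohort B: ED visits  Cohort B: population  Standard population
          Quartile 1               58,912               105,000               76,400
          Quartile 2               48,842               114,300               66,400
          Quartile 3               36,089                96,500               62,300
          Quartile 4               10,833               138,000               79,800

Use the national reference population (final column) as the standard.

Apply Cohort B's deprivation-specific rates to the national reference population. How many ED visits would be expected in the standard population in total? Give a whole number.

100802

Deprivation-specific rates per 1,000 for Cohort B: 561.067, 427.314, 373.979, 78.500.
Expected ED visits = Σ (standard pop × deprivation-specific rate ÷ 1,000)
= 76,400×561.067/1,000 + 66,400×427.314/1,000 + 62,300×373.979/1,000 + 79,800×78.500/1,000
= 42865.49 + 28373.66 + 23298.91 + 6264.30 = 100802.36.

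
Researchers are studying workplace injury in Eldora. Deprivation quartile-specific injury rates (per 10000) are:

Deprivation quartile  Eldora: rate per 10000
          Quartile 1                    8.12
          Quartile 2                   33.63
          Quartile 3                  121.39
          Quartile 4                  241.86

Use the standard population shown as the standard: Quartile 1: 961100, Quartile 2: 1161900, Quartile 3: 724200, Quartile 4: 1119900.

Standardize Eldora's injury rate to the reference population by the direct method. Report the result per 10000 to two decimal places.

Standard total = 3967100; weights = 0.2423, 0.2929, 0.1826, 0.2823.
Standardized rate: 0.2423×8.12 + 0.2929×33.63 + 0.1826×121.39 + 0.2823×241.86 = 102.2532 per 10000.

102.25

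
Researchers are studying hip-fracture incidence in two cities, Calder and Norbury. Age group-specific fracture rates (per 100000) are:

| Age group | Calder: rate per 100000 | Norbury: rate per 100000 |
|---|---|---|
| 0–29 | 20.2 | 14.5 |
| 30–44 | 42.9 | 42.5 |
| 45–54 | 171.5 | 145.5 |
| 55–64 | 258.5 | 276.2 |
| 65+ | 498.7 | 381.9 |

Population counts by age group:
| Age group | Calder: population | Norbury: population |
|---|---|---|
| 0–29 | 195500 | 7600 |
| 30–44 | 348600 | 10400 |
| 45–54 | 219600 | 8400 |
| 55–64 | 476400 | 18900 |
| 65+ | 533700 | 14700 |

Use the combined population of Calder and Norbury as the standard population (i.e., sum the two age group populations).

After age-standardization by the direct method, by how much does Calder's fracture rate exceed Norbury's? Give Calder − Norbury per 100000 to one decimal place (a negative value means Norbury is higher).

34.1

Combined standard total = 1833800; weights = 0.1108, 0.1958, 0.1243, 0.2701, 0.2991.
Calder: 0.1108×20.2 + 0.1958×42.9 + 0.1243×171.5 + 0.2701×258.5 + 0.2991×498.7 = 250.9150 per 100000.
Norbury: 0.1108×14.5 + 0.1958×42.5 + 0.1243×145.5 + 0.2701×276.2 + 0.2991×381.9 = 216.8242 per 100000.
Difference = 250.9150 − 216.8242 = 34.0907.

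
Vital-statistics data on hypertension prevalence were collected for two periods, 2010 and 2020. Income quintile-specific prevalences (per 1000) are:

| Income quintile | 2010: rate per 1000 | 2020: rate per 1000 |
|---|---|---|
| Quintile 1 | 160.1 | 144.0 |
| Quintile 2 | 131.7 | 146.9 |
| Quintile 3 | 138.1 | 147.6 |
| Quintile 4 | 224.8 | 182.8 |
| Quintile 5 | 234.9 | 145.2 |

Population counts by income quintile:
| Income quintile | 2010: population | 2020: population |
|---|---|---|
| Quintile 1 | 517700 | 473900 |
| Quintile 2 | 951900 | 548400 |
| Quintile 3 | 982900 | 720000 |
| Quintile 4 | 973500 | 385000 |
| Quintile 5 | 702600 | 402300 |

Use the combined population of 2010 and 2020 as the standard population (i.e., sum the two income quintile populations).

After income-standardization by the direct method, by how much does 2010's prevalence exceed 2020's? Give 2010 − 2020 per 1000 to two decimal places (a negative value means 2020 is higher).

Combined standard total = 6658200; weights = 0.1489, 0.2253, 0.2558, 0.2040, 0.1659.
2010: 0.1489×160.1 + 0.2253×131.7 + 0.2558×138.1 + 0.2040×224.8 + 0.1659×234.9 = 173.6876 per 1000.
2020: 0.1489×144.0 + 0.2253×146.9 + 0.2558×147.6 + 0.2040×182.8 + 0.1659×145.2 = 153.6899 per 1000.
Difference = 173.6876 − 153.6899 = 19.9978.

20.00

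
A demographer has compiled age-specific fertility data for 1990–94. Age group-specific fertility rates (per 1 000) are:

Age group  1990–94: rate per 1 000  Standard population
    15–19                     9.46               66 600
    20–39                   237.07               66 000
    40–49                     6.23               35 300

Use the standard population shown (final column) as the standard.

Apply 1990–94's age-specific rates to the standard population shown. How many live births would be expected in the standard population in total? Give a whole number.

16497

Expected live births = Σ (standard pop × age-specific rate ÷ 1 000)
= 66 600×9.46/1 000 + 66 000×237.07/1 000 + 35 300×6.23/1 000
= 630.04 + 15646.62 + 219.92 = 16496.58.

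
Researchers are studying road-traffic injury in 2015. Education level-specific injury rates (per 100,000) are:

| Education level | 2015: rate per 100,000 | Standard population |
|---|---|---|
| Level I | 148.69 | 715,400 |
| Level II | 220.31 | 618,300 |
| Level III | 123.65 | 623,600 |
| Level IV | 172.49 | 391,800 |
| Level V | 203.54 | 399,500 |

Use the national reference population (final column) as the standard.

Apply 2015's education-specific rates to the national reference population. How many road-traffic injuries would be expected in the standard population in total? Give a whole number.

4686

Expected road-traffic injuries = Σ (standard pop × education-specific rate ÷ 100,000)
= 715,400×148.69/100,000 + 618,300×220.31/100,000 + 623,600×123.65/100,000 + 391,800×172.49/100,000 + 399,500×203.54/100,000
= 1063.73 + 1362.18 + 771.08 + 675.82 + 813.14 = 4685.94.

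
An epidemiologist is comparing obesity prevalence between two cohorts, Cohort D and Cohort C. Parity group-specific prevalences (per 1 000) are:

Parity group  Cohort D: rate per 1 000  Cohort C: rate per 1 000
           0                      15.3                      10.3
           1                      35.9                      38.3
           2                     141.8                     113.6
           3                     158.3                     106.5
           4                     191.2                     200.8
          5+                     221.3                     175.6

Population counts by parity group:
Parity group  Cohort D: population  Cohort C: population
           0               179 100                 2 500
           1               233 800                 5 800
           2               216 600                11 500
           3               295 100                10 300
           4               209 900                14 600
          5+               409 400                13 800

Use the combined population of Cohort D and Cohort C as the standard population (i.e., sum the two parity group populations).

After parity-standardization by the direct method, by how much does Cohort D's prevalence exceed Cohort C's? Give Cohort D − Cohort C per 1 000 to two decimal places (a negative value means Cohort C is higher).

24.82

Combined standard total = 1 602 400; weights = 0.1133, 0.1495, 0.1423, 0.1906, 0.1401, 0.2641.
Cohort D: 0.1133×15.3 + 0.1495×35.9 + 0.1423×141.8 + 0.1906×158.3 + 0.1401×191.2 + 0.2641×221.3 = 142.6910 per 1 000.
Cohort C: 0.1133×10.3 + 0.1495×38.3 + 0.1423×113.6 + 0.1906×106.5 + 0.1401×200.8 + 0.2641×175.6 = 117.8719 per 1 000.
Difference = 142.6910 − 117.8719 = 24.8191.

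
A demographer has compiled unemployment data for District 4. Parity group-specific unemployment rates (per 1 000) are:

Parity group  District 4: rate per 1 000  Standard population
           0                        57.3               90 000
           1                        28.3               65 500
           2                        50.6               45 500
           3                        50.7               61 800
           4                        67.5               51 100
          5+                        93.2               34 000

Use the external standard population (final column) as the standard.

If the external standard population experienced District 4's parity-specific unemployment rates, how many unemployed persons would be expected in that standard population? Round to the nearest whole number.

Expected unemployed persons = Σ (standard pop × parity-specific rate ÷ 1 000)
= 90 000×57.3/1 000 + 65 500×28.3/1 000 + 45 500×50.6/1 000 + 61 800×50.7/1 000 + 51 100×67.5/1 000 + 34 000×93.2/1 000
= 5157.00 + 1853.65 + 2302.30 + 3133.26 + 3449.25 + 3168.80 = 19064.26.

19064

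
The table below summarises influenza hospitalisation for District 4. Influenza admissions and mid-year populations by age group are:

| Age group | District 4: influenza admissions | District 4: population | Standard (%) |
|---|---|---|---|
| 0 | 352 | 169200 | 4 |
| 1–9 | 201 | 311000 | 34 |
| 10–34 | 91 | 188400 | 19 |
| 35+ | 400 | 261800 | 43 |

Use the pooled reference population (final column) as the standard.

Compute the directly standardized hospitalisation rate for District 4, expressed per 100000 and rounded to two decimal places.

Age-specific rates per 100000 for District 4: 208.04, 64.63, 48.30, 152.79.
Standard weights: 0.04, 0.34, 0.19, 0.43.
Standardized rate: 0.0400×208.04 + 0.3400×64.63 + 0.1900×48.30 + 0.4300×152.79 = 105.1721 per 100000.

105.17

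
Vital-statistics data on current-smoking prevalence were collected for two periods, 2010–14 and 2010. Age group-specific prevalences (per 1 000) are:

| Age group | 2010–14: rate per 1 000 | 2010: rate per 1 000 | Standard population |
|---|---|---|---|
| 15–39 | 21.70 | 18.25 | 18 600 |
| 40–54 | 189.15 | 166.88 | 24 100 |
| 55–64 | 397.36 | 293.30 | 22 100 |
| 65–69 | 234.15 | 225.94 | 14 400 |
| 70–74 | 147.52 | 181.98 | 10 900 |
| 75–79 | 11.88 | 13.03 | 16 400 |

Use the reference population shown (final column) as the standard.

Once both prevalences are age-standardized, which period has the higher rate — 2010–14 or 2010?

2010–14

Standard total = 106 500; weights = 0.1746, 0.2263, 0.2075, 0.1352, 0.1023, 0.1540.
2010–14: 0.1746×21.70 + 0.2263×189.15 + 0.2075×397.36 + 0.1352×234.15 + 0.1023×147.52 + 0.1540×11.88 = 177.6371 per 1 000.
2010: 0.1746×18.25 + 0.2263×166.88 + 0.2075×293.30 + 0.1352×225.94 + 0.1023×181.98 + 0.1540×13.03 = 152.9953 per 1 000.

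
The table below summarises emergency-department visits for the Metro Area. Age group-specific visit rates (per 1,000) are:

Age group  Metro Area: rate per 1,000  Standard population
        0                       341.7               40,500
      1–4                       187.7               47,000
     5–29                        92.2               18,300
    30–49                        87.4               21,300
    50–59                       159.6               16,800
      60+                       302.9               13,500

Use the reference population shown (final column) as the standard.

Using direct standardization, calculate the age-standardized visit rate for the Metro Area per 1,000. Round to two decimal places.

Standard total = 157,400; weights = 0.2573, 0.2986, 0.1163, 0.1353, 0.1067, 0.0858.
Standardized rate: 0.2573×341.7 + 0.2986×187.7 + 0.1163×92.2 + 0.1353×87.4 + 0.1067×159.6 + 0.0858×302.9 = 209.5302 per 1,000.

209.53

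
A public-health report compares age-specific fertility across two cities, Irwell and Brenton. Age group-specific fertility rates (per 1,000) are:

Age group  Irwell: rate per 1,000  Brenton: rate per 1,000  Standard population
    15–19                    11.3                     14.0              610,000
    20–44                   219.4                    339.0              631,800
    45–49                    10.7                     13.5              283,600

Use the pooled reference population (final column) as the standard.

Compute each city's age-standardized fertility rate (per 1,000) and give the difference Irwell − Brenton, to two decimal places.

Standard total = 1,525,400; weights = 0.3999, 0.4142, 0.1859.
Irwell: 0.3999×11.3 + 0.4142×219.4 + 0.1859×10.7 = 97.3806 per 1,000.
Brenton: 0.3999×14.0 + 0.4142×339.0 + 0.1859×13.5 = 148.5176 per 1,000.
Difference = 97.3806 − 148.5176 = -51.1370.

-51.14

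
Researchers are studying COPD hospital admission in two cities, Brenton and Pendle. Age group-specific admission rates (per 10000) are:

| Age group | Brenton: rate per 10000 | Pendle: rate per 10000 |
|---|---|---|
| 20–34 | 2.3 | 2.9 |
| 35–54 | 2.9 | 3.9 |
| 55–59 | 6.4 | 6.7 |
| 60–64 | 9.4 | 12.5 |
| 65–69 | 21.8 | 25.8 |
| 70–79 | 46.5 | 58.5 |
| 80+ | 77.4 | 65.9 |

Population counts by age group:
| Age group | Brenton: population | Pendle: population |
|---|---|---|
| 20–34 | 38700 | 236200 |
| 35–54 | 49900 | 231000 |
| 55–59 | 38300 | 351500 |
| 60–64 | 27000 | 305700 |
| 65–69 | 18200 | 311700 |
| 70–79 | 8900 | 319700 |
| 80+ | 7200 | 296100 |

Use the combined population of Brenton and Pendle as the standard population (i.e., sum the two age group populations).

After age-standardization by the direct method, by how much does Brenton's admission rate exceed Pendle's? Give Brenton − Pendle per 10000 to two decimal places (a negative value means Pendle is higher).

Combined standard total = 2240100; weights = 0.1227, 0.1254, 0.1740, 0.1485, 0.1473, 0.1467, 0.1354.
Brenton: 0.1227×2.3 + 0.1254×2.9 + 0.1740×6.4 + 0.1485×9.4 + 0.1473×21.8 + 0.1467×46.5 + 0.1354×77.4 = 23.6669 per 10000.
Pendle: 0.1227×2.9 + 0.1254×3.9 + 0.1740×6.7 + 0.1485×12.5 + 0.1473×25.8 + 0.1467×58.5 + 0.1354×65.9 = 25.1708 per 10000.
Difference = 23.6669 − 25.1708 = -1.5040.

-1.50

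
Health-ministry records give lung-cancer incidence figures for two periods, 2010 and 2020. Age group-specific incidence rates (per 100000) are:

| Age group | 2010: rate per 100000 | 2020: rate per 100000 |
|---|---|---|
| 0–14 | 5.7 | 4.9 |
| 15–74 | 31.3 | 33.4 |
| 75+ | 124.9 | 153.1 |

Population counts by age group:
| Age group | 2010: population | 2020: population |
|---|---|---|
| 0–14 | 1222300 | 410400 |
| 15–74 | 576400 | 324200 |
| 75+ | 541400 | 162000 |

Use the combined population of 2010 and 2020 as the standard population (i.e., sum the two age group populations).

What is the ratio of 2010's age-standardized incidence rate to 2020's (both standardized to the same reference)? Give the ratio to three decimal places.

Combined standard total = 3236700; weights = 0.5044, 0.2782, 0.2173.
2010: 0.5044×5.7 + 0.2782×31.3 + 0.2173×124.9 = 38.7277 per 100000.
2020: 0.5044×4.9 + 0.2782×33.4 + 0.2173×153.1 = 45.0369 per 100000.
Ratio = 38.7277 ÷ 45.0369 = 0.85991.

0.860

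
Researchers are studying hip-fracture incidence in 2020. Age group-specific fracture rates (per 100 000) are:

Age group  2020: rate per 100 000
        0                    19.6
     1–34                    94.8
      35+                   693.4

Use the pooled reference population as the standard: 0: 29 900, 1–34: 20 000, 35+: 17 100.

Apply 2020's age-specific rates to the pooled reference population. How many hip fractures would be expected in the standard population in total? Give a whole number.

Expected hip fractures = Σ (standard pop × age-specific rate ÷ 100 000)
= 29 900×19.6/100 000 + 20 000×94.8/100 000 + 17 100×693.4/100 000
= 5.86 + 18.96 + 118.57 = 143.39.

143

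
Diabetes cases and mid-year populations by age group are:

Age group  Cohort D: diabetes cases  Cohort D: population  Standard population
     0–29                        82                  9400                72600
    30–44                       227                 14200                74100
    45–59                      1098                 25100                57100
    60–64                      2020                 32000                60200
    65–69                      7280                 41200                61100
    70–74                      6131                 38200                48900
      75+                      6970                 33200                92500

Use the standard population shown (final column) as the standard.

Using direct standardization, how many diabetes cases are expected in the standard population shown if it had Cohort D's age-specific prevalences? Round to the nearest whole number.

Age-specific rates per 1000 for Cohort D: 8.723, 15.986, 43.745, 63.125, 176.699, 160.497, 209.940.
Expected diabetes cases = Σ (standard pop × age-specific rate ÷ 1000)
= 72600×8.723/1000 + 74100×15.986/1000 + 57100×43.745/1000 + 60200×63.125/1000 + 61100×176.699/1000 + 48900×160.497/1000 + 92500×209.940/1000
= 633.32 + 1184.56 + 2497.84 + 3800.12 + 10796.31 + 7848.32 + 19419.43 = 46179.90.

46180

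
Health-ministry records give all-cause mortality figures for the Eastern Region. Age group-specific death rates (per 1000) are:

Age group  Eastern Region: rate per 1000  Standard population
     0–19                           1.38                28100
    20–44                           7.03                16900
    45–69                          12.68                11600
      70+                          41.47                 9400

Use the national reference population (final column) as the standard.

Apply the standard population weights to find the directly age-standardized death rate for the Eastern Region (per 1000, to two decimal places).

Standard total = 66000; weights = 0.4258, 0.2561, 0.1758, 0.1424.
Standardized rate: 0.4258×1.38 + 0.2561×7.03 + 0.1758×12.68 + 0.1424×41.47 = 10.5226 per 1000.

10.52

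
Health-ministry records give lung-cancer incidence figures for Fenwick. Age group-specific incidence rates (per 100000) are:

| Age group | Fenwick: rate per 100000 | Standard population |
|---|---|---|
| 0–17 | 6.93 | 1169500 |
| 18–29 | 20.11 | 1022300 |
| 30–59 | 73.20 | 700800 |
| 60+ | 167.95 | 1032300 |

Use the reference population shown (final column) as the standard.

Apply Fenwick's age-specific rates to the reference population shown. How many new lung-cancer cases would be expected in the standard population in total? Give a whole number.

2533

Expected new lung-cancer cases = Σ (standard pop × age-specific rate ÷ 100000)
= 1169500×6.93/100000 + 1022300×20.11/100000 + 700800×73.20/100000 + 1032300×167.95/100000
= 81.05 + 205.58 + 512.99 + 1733.75 = 2533.36.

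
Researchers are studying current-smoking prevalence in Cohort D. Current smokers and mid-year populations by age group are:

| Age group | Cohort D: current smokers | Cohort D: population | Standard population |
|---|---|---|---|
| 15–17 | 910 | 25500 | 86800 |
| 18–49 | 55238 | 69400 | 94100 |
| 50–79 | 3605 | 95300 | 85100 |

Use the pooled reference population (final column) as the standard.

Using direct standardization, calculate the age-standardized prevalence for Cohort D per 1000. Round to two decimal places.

Age-specific rates per 1000 for Cohort D: 35.686, 795.937, 37.828.
Standard total = 266000; weights = 0.3263, 0.3538, 0.3199.
Standardized rate: 0.3263×35.686 + 0.3538×795.937 + 0.3199×37.828 = 305.3171 per 1000.

305.32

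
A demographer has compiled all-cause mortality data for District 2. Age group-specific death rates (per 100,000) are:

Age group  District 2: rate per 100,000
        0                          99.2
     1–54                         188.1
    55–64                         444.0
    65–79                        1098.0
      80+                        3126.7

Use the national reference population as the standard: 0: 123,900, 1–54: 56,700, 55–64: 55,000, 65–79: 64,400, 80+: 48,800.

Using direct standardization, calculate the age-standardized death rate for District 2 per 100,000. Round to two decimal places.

Standard total = 348,800; weights = 0.3552, 0.1626, 0.1577, 0.1846, 0.1399.
Standardized rate: 0.3552×99.2 + 0.1626×188.1 + 0.1577×444.0 + 0.1846×1098.0 + 0.1399×3126.7 = 776.0043 per 100,000.

776.00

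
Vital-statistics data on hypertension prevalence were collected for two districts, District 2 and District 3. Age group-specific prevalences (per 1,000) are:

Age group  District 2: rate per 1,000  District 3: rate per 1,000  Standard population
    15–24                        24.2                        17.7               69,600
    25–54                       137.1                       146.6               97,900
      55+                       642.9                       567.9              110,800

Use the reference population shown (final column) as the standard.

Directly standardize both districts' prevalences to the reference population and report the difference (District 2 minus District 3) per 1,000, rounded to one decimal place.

Standard total = 278,300; weights = 0.2501, 0.3518, 0.3981.
District 2: 0.2501×24.2 + 0.3518×137.1 + 0.3981×642.9 = 310.2398 per 1,000.
District 3: 0.2501×17.7 + 0.3518×146.6 + 0.3981×567.9 = 282.0962 per 1,000.
Difference = 310.2398 − 282.0962 = 28.1436.

28.1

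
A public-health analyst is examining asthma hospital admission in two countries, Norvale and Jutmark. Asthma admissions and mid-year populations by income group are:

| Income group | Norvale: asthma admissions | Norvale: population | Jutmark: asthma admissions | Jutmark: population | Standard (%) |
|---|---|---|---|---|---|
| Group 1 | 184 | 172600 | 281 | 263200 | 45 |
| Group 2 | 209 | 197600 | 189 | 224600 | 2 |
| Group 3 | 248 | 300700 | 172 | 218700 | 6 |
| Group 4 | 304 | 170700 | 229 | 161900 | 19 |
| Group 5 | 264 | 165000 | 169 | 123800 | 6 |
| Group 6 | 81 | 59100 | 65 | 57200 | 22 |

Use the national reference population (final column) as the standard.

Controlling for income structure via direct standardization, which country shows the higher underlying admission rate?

Norvale

Income-specific rates per 10000 for Norvale: 10.66, 10.58, 8.25, 17.81, 16.00, 13.71.
For Jutmark: 10.68, 8.41, 7.86, 14.14, 13.65, 11.36.
Standard weights: 0.45, 0.02, 0.06, 0.19, 0.06, 0.22.
Norvale: 0.4500×10.66 + 0.0200×10.58 + 0.0600×8.25 + 0.1900×17.81 + 0.0600×16.00 + 0.2200×13.71 = 12.8625 per 10000.
Jutmark: 0.4500×10.68 + 0.0200×8.41 + 0.0600×7.86 + 0.1900×14.14 + 0.0600×13.65 + 0.2200×11.36 = 11.4510 per 10000.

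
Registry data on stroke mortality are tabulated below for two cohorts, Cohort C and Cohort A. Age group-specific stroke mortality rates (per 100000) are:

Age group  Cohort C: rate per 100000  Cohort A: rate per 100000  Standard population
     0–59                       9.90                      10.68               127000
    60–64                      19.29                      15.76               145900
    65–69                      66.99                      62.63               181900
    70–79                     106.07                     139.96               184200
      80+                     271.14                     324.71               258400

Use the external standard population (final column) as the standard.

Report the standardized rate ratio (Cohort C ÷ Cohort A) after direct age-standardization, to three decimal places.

Standard total = 897400; weights = 0.1415, 0.1626, 0.2027, 0.2053, 0.2879.
Cohort C: 0.1415×9.90 + 0.1626×19.29 + 0.2027×66.99 + 0.2053×106.07 + 0.2879×271.14 = 117.9606 per 100000.
Cohort A: 0.1415×10.68 + 0.1626×15.76 + 0.2027×62.63 + 0.2053×139.96 + 0.2879×324.71 = 138.9947 per 100000.
Ratio = 117.9606 ÷ 138.9947 = 0.84867.

0.849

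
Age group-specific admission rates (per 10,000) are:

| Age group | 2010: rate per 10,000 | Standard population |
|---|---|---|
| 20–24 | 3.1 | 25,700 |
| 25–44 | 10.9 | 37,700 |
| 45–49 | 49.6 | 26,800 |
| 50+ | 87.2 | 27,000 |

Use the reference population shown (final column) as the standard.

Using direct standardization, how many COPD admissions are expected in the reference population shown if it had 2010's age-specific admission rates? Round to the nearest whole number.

Expected COPD admissions = Σ (standard pop × age-specific rate ÷ 10,000)
= 25,700×3.1/10,000 + 37,700×10.9/10,000 + 26,800×49.6/10,000 + 27,000×87.2/10,000
= 7.97 + 41.09 + 132.93 + 235.44 = 417.43.

417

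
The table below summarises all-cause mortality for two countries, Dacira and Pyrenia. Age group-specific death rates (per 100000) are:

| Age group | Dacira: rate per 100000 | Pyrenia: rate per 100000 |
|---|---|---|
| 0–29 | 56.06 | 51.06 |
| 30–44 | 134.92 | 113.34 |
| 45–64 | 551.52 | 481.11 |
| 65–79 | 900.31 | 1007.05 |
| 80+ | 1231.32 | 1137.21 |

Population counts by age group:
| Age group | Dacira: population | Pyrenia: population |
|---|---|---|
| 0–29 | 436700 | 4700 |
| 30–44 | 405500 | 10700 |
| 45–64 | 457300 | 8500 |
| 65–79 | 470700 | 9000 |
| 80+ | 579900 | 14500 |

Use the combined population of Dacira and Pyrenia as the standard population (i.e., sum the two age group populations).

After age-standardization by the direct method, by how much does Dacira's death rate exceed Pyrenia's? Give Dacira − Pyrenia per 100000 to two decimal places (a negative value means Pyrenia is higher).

20.32

Combined standard total = 2397500; weights = 0.1841, 0.1736, 0.1943, 0.2001, 0.2479.
Dacira: 0.1841×56.06 + 0.1736×134.92 + 0.1943×551.52 + 0.2001×900.31 + 0.2479×1231.32 = 626.3074 per 100000.
Pyrenia: 0.1841×51.06 + 0.1736×113.34 + 0.1943×481.11 + 0.2001×1007.05 + 0.2479×1137.21 = 605.9856 per 100000.
Difference = 626.3074 − 605.9856 = 20.3217.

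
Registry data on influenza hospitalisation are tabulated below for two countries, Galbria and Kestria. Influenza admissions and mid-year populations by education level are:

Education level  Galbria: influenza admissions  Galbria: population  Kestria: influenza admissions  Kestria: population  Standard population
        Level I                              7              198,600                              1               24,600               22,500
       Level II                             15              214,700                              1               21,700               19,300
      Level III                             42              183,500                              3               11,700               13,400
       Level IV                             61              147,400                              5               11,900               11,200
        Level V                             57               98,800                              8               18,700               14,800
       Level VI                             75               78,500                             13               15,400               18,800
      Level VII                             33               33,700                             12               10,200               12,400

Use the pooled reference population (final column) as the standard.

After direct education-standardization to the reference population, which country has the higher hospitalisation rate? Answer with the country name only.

Galbria

Education-specific rates per 100,000 for Galbria: 3.52, 6.99, 22.89, 41.38, 57.69, 95.54, 97.92.
For Kestria: 4.07, 4.61, 25.64, 42.02, 42.78, 84.42, 117.65.
Standard total = 112,400; weights = 0.2002, 0.1717, 0.1192, 0.0996, 0.1317, 0.1673, 0.1103.
Galbria: 0.2002×3.52 + 0.1717×6.99 + 0.1192×22.89 + 0.0996×41.38 + 0.1317×57.69 + 0.1673×95.54 + 0.1103×97.92 = 43.1372 per 100,000.
Kestria: 0.2002×4.07 + 0.1717×4.61 + 0.1192×25.64 + 0.0996×42.02 + 0.1317×42.78 + 0.1673×84.42 + 0.1103×117.65 = 41.5798 per 100,000.
The crude rates (30.36 vs 37.65) would put Kestria higher, but that reflects its education composition; once standardized to a common education structure, Galbria has the higher underlying rate.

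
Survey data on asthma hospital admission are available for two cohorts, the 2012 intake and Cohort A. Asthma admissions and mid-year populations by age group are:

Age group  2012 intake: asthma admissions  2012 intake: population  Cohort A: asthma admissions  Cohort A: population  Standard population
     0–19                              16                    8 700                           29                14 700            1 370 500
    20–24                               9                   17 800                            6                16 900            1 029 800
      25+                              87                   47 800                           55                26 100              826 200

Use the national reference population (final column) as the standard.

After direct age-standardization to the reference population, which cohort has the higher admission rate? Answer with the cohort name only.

Age-specific rates per 10 000 for the 2012 intake: 18.39, 5.06, 18.20.
For Cohort A: 19.73, 3.55, 21.07.
Standard total = 3 226 500; weights = 0.4248, 0.3192, 0.2561.
The 2012 intake: 0.4248×18.39 + 0.3192×5.06 + 0.2561×18.20 = 14.0862 per 10 000.
Cohort A: 0.4248×19.73 + 0.3192×3.55 + 0.2561×21.07 = 14.9089 per 10 000.

Cohort A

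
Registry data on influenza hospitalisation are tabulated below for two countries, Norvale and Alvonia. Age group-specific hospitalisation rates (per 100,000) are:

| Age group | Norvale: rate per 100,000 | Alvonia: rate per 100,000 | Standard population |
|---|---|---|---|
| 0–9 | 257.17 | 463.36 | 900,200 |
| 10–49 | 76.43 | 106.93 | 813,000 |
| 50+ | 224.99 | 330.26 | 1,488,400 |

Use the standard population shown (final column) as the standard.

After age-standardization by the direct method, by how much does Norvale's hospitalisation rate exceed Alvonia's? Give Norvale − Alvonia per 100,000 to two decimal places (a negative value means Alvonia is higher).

-114.66

Standard total = 3,201,600; weights = 0.2812, 0.2539, 0.4649.
Norvale: 0.2812×257.17 + 0.2539×76.43 + 0.4649×224.99 = 196.3134 per 100,000.
Alvonia: 0.2812×463.36 + 0.2539×106.93 + 0.4649×330.26 = 310.9726 per 100,000.
Difference = 196.3134 − 310.9726 = -114.6591.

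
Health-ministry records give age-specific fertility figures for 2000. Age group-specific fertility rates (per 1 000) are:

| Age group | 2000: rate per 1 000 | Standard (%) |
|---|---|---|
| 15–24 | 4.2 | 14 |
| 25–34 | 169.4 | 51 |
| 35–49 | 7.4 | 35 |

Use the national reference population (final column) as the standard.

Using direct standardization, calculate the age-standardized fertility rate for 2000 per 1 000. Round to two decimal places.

Standard weights: 0.14, 0.51, 0.35.
Standardized rate: 0.1400×4.2 + 0.5100×169.4 + 0.3500×7.4 = 89.5720 per 1 000.

89.57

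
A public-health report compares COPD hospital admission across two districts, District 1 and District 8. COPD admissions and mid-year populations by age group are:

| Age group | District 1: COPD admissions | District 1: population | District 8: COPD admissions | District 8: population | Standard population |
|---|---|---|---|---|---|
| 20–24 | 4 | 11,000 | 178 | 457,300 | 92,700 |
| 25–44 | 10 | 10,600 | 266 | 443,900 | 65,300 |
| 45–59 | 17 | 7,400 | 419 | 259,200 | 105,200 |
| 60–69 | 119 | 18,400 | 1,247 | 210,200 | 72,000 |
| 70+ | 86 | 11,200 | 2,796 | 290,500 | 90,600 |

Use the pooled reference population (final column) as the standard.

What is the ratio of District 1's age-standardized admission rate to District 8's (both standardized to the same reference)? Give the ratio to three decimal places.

Age-specific rates per 10,000 for District 1: 3.64, 9.43, 22.97, 64.67, 76.79.
For District 8: 3.89, 5.99, 16.17, 59.32, 96.25.
Standard total = 425,800; weights = 0.2177, 0.1534, 0.2471, 0.1691, 0.2128.
District 1: 0.2177×3.64 + 0.1534×9.43 + 0.2471×22.97 + 0.1691×64.67 + 0.2128×76.79 = 35.1883 per 10,000.
District 8: 0.2177×3.89 + 0.1534×5.99 + 0.2471×16.17 + 0.1691×59.32 + 0.2128×96.25 = 36.2708 per 10,000.
Ratio = 35.1883 ÷ 36.2708 = 0.97016.

0.970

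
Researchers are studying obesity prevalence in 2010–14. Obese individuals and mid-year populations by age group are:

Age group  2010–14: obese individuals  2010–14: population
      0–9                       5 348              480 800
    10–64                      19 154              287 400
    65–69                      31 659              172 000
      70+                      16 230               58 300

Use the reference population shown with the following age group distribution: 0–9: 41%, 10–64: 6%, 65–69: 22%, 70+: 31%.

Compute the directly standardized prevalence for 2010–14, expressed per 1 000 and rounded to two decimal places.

135.35

Age-specific rates per 1 000 for 2010–14: 11.123, 66.646, 184.064, 278.388.
Standard weights: 0.41, 0.06, 0.22, 0.31.
Standardized rate: 0.4100×11.123 + 0.0600×66.646 + 0.2200×184.064 + 0.3100×278.388 = 135.3535 per 1 000.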